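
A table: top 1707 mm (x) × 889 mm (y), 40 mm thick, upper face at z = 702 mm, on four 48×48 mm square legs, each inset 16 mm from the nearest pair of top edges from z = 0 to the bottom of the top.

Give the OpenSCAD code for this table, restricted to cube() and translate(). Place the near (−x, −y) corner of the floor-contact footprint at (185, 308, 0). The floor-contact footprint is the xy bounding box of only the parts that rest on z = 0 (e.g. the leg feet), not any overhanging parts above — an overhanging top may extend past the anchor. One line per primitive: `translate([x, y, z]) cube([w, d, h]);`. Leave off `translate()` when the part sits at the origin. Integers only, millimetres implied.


translate([169, 292, 662]) cube([1707, 889, 40]);
translate([185, 308, 0]) cube([48, 48, 662]);
translate([1812, 308, 0]) cube([48, 48, 662]);
translate([185, 1117, 0]) cube([48, 48, 662]);
translate([1812, 1117, 0]) cube([48, 48, 662]);


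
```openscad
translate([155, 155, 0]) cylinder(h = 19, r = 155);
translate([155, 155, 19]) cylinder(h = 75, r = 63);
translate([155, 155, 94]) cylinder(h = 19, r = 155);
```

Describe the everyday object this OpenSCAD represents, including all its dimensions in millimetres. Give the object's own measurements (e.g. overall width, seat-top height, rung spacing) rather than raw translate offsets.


A spool: two coaxial disc flanges of radius 155 mm and thickness 19 mm, joined by a core cylinder of radius 63 mm and height 75 mm. The lower flange rests on z = 0 and the three cylinders share a vertical axis.


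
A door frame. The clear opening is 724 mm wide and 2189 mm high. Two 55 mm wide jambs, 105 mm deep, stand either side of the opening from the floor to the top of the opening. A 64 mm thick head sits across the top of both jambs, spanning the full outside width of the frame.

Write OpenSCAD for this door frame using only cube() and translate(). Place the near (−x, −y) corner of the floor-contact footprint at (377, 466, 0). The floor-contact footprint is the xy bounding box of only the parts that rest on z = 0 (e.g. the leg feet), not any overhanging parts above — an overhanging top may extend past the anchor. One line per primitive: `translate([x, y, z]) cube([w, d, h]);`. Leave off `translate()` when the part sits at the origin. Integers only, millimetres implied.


translate([377, 466, 0]) cube([55, 105, 2189]);
translate([1156, 466, 0]) cube([55, 105, 2189]);
translate([377, 466, 2189]) cube([834, 105, 64]);


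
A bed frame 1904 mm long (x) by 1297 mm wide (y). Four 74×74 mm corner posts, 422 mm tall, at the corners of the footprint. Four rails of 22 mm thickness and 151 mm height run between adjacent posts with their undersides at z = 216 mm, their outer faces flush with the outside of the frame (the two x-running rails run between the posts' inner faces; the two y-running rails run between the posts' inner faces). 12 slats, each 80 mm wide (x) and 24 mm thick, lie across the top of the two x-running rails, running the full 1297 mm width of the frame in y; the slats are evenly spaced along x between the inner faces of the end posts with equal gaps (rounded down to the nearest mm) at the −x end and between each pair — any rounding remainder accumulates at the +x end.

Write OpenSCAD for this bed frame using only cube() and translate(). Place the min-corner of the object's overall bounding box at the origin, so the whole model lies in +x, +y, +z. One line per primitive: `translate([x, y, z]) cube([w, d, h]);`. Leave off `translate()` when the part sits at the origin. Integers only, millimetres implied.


// slat z = rail_z + rail_h = 216 + 151 = 367
// slat gap = ⌊(1756 − 12·80) / 13⌋ = 61
cube([74, 74, 422]);
translate([0, 1223, 0]) cube([74, 74, 422]);
translate([1830, 0, 0]) cube([74, 74, 422]);
translate([1830, 1223, 0]) cube([74, 74, 422]);
translate([74, 0, 216]) cube([1756, 22, 151]);
translate([74, 1275, 216]) cube([1756, 22, 151]);
translate([0, 74, 216]) cube([22, 1149, 151]);
translate([1882, 74, 216]) cube([22, 1149, 151]);
translate([135, 0, 367]) cube([80, 1297, 24]);
translate([276, 0, 367]) cube([80, 1297, 24]);
translate([417, 0, 367]) cube([80, 1297, 24]);
translate([558, 0, 367]) cube([80, 1297, 24]);
translate([699, 0, 367]) cube([80, 1297, 24]);
translate([840, 0, 367]) cube([80, 1297, 24]);
translate([981, 0, 367]) cube([80, 1297, 24]);
translate([1122, 0, 367]) cube([80, 1297, 24]);
translate([1263, 0, 367]) cube([80, 1297, 24]);
translate([1404, 0, 367]) cube([80, 1297, 24]);
translate([1545, 0, 367]) cube([80, 1297, 24]);
translate([1686, 0, 367]) cube([80, 1297, 24]);


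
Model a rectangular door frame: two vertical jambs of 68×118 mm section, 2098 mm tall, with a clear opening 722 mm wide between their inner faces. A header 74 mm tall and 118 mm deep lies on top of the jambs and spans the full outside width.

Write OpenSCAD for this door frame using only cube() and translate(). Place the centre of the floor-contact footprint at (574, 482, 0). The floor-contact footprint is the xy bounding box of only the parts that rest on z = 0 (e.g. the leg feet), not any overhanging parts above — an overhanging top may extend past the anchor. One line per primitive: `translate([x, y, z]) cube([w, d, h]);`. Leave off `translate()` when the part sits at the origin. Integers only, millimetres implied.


translate([145, 423, 0]) cube([68, 118, 2098]);
translate([935, 423, 0]) cube([68, 118, 2098]);
translate([145, 423, 2098]) cube([858, 118, 74]);


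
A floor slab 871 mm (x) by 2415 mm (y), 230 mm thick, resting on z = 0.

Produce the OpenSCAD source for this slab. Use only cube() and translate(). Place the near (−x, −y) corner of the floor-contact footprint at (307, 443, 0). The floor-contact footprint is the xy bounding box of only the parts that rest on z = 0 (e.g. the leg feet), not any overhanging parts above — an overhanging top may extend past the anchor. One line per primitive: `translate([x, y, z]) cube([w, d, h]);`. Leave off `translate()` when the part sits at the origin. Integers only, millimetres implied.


translate([307, 443, 0]) cube([871, 2415, 230]);


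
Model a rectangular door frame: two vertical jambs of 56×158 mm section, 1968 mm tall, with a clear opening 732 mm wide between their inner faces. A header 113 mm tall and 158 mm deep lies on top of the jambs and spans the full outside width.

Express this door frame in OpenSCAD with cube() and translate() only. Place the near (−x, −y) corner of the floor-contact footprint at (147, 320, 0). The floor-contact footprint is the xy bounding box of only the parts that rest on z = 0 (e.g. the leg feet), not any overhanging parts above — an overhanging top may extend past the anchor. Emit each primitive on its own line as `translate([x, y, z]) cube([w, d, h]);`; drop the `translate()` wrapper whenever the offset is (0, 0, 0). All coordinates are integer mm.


translate([147, 320, 0]) cube([56, 158, 1968]);
translate([935, 320, 0]) cube([56, 158, 1968]);
translate([147, 320, 1968]) cube([844, 158, 113]);


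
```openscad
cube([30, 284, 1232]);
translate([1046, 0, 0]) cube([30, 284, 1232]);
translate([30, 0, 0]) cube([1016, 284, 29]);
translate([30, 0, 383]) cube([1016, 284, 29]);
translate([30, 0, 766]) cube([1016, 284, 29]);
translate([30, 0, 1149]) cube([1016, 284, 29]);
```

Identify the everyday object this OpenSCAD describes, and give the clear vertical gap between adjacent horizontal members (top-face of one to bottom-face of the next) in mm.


A bookshelf. The clear shelf gap is 354 mm.

Two tall side panels with 4 horizontal boards between them — a bookshelf. The first two shelf undersides are at z = 0 and z = 383; with shelf thickness 29, the clear gap is 383 − 0 − 29 = 354 mm.


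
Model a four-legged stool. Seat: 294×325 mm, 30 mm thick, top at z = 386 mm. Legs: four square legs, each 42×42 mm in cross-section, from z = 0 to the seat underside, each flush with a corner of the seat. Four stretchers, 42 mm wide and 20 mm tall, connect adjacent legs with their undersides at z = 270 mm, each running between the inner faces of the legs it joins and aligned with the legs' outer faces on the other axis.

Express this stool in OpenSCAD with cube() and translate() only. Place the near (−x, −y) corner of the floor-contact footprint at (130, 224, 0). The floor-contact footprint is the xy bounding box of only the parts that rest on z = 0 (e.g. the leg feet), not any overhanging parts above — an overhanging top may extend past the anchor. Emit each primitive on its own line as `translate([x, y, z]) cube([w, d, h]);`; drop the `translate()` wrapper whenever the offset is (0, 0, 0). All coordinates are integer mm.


translate([130, 224, 356]) cube([294, 325, 30]);
translate([130, 224, 0]) cube([42, 42, 356]);
translate([382, 224, 0]) cube([42, 42, 356]);
translate([130, 507, 0]) cube([42, 42, 356]);
translate([382, 507, 0]) cube([42, 42, 356]);
translate([172, 224, 270]) cube([210, 42, 20]);
translate([172, 507, 270]) cube([210, 42, 20]);
translate([130, 266, 270]) cube([42, 241, 20]);
translate([382, 266, 270]) cube([42, 241, 20]);


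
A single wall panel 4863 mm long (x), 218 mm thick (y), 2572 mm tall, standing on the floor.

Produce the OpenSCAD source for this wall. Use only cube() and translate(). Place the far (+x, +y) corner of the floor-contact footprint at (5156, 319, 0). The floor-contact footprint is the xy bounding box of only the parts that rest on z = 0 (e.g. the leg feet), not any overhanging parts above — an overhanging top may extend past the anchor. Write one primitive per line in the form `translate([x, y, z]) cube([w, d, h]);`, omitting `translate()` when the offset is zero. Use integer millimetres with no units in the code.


translate([293, 101, 0]) cube([4863, 218, 2572]);


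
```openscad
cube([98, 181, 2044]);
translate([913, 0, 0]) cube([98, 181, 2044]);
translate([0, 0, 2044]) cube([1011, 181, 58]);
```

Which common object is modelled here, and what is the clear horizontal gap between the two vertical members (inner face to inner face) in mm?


A door frame. The clear opening width is 815 mm.

Two 2044 mm tall posts with a header on top — a door frame. The left jamb is 98 mm wide at x = 0; the right jamb starts at x = 913. The clear opening is 913 − 98 = 815 mm.


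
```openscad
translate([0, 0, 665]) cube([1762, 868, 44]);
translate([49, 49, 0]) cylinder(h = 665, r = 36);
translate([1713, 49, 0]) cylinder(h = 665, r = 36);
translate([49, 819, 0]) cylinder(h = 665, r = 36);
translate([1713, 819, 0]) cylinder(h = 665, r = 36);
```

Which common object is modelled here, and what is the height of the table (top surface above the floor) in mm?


A table. The table height is 709 mm.

A 1762×868×44 slab sits at z = 665 on four Ø72 mm round legs — a table. The top surface is at 665 + 44 = 709 mm.


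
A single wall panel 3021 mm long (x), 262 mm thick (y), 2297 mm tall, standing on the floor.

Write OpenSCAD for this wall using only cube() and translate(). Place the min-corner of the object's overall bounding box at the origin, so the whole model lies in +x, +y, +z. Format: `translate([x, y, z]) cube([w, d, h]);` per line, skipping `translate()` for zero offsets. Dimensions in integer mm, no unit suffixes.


cube([3021, 262, 2297]);


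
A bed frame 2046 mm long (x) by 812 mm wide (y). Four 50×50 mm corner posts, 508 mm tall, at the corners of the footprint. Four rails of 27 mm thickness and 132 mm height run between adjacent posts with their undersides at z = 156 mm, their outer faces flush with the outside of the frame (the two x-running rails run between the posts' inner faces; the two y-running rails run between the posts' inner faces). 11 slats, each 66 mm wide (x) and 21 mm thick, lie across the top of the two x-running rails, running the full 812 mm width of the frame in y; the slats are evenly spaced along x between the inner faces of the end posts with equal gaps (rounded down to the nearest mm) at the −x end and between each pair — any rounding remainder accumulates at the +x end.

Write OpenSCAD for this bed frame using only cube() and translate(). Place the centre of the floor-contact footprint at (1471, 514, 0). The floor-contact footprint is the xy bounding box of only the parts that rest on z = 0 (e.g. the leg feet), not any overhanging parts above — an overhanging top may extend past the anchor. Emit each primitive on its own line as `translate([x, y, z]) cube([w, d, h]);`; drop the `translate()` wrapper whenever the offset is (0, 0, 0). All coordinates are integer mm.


// slat z = rail_z + rail_h = 156 + 132 = 288
// slat gap = ⌊(1946 − 11·66) / 12⌋ = 101
translate([448, 108, 0]) cube([50, 50, 508]);
translate([448, 870, 0]) cube([50, 50, 508]);
translate([2444, 108, 0]) cube([50, 50, 508]);
translate([2444, 870, 0]) cube([50, 50, 508]);
translate([498, 108, 156]) cube([1946, 27, 132]);
translate([498, 893, 156]) cube([1946, 27, 132]);
translate([448, 158, 156]) cube([27, 712, 132]);
translate([2467, 158, 156]) cube([27, 712, 132]);
translate([599, 108, 288]) cube([66, 812, 21]);
translate([766, 108, 288]) cube([66, 812, 21]);
translate([933, 108, 288]) cube([66, 812, 21]);
translate([1100, 108, 288]) cube([66, 812, 21]);
translate([1267, 108, 288]) cube([66, 812, 21]);
translate([1434, 108, 288]) cube([66, 812, 21]);
translate([1601, 108, 288]) cube([66, 812, 21]);
translate([1768, 108, 288]) cube([66, 812, 21]);
translate([1935, 108, 288]) cube([66, 812, 21]);
translate([2102, 108, 288]) cube([66, 812, 21]);
translate([2269, 108, 288]) cube([66, 812, 21]);


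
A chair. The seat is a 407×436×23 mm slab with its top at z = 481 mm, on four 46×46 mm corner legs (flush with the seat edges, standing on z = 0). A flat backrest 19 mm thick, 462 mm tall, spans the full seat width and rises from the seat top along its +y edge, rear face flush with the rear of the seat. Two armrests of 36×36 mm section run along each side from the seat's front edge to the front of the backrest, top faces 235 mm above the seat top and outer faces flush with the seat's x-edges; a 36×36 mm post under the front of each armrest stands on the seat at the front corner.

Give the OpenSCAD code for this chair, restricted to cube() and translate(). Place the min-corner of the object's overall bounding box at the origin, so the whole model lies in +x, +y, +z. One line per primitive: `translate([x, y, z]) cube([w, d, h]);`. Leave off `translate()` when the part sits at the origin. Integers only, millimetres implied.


// leg_h = 481 - 23 = 458
// arm post h = 235 - 36 = 199
translate([0, 0, 458]) cube([407, 436, 23]);
cube([46, 46, 458]);
translate([361, 0, 0]) cube([46, 46, 458]);
translate([0, 390, 0]) cube([46, 46, 458]);
translate([361, 390, 0]) cube([46, 46, 458]);
translate([0, 417, 481]) cube([407, 19, 462]);
translate([0, 0, 680]) cube([36, 417, 36]);
translate([371, 0, 680]) cube([36, 417, 36]);
translate([0, 0, 481]) cube([36, 36, 199]);
translate([371, 0, 481]) cube([36, 36, 199]);


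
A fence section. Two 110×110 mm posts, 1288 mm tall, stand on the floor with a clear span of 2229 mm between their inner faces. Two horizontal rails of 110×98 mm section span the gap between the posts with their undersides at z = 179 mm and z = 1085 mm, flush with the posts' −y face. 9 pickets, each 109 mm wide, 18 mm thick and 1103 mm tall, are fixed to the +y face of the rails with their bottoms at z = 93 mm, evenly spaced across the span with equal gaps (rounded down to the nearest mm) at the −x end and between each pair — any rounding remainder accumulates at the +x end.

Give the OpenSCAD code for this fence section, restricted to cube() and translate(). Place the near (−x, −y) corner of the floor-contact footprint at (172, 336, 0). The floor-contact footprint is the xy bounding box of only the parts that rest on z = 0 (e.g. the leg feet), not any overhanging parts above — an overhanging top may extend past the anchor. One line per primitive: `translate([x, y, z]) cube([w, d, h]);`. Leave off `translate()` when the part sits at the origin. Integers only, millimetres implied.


translate([172, 336, 0]) cube([110, 110, 1288]);
translate([2511, 336, 0]) cube([110, 110, 1288]);
translate([282, 336, 179]) cube([2229, 110, 98]);
translate([282, 336, 1085]) cube([2229, 110, 98]);
translate([406, 446, 93]) cube([109, 18, 1103]);
translate([639, 446, 93]) cube([109, 18, 1103]);
translate([872, 446, 93]) cube([109, 18, 1103]);
translate([1105, 446, 93]) cube([109, 18, 1103]);
translate([1338, 446, 93]) cube([109, 18, 1103]);
translate([1571, 446, 93]) cube([109, 18, 1103]);
translate([1804, 446, 93]) cube([109, 18, 1103]);
translate([2037, 446, 93]) cube([109, 18, 1103]);
translate([2270, 446, 93]) cube([109, 18, 1103]);


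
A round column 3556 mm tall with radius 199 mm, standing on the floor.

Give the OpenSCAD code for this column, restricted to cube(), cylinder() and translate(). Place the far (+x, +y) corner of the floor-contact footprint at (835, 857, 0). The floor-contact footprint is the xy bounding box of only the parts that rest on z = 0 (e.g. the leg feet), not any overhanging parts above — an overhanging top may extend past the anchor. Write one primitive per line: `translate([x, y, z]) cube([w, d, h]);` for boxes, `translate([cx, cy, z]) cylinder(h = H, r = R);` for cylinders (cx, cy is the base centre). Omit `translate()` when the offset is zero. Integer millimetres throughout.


translate([636, 658, 0]) cylinder(h = 3556, r = 199);


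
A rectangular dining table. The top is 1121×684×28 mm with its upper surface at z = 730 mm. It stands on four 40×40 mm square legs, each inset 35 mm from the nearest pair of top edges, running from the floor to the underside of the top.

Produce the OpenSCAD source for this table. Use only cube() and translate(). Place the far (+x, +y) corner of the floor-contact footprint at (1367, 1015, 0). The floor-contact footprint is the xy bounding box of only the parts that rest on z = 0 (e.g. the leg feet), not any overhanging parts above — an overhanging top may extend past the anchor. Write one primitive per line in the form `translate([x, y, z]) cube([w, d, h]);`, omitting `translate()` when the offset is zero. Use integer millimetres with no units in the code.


translate([281, 366, 702]) cube([1121, 684, 28]);
translate([316, 401, 0]) cube([40, 40, 702]);
translate([1327, 401, 0]) cube([40, 40, 702]);
translate([316, 975, 0]) cube([40, 40, 702]);
translate([1327, 975, 0]) cube([40, 40, 702]);


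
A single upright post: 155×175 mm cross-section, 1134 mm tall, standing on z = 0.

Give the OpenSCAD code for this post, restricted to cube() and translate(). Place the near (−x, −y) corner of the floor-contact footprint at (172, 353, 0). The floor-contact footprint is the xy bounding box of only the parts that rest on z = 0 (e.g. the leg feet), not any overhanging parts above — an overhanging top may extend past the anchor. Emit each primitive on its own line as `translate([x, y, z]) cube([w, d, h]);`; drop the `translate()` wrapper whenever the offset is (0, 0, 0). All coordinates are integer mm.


translate([172, 353, 0]) cube([155, 175, 1134]);


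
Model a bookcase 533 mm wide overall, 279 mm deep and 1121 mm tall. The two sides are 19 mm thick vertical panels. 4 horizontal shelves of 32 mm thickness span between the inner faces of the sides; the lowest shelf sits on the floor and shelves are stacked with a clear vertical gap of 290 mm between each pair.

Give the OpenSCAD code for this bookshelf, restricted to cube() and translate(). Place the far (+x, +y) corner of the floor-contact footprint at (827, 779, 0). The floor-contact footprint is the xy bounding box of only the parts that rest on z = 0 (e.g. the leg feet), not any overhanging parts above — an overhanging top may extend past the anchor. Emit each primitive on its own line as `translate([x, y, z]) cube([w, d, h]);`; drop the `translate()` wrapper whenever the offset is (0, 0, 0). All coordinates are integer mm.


translate([294, 500, 0]) cube([19, 279, 1121]);
translate([808, 500, 0]) cube([19, 279, 1121]);
translate([313, 500, 0]) cube([495, 279, 32]);
translate([313, 500, 322]) cube([495, 279, 32]);
translate([313, 500, 644]) cube([495, 279, 32]);
translate([313, 500, 966]) cube([495, 279, 32]);


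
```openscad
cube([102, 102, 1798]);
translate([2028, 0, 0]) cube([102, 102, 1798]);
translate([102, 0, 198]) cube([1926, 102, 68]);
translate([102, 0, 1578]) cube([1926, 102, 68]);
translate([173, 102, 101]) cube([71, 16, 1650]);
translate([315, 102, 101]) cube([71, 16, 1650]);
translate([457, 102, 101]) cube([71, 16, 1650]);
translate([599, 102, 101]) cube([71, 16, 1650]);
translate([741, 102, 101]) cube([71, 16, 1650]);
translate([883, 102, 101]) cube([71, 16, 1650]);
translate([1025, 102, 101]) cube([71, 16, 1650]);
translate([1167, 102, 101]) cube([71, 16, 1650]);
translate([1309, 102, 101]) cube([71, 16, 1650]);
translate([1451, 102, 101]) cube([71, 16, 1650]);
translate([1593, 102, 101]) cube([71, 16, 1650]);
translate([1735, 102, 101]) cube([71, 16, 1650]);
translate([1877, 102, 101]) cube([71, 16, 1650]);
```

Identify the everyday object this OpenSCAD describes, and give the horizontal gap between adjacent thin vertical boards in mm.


A fence section. The picket gap is 71 mm.

Two posts, two rails, 13 pickets — a fence section. Span 1926 mm holds 13 pickets of 71 mm with 14 equal gaps: ⌊(1926 − 13·71) / 14⌋ = 71 mm.


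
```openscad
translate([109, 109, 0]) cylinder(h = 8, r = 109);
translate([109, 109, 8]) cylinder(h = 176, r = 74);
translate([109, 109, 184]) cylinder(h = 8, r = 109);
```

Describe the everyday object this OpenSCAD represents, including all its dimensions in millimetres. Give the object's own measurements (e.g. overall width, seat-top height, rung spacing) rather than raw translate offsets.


A spool: two coaxial disc flanges of radius 109 mm and thickness 8 mm, joined by a core cylinder of radius 74 mm and height 176 mm. The lower flange rests on z = 0 and the three cylinders share a vertical axis.


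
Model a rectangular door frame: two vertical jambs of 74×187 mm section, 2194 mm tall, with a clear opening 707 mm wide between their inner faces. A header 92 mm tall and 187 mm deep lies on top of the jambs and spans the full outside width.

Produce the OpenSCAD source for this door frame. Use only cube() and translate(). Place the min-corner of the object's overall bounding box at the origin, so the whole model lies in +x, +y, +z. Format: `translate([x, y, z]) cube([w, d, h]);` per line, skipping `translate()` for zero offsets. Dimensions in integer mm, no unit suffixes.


cube([74, 187, 2194]);
translate([781, 0, 0]) cube([74, 187, 2194]);
translate([0, 0, 2194]) cube([855, 187, 92]);


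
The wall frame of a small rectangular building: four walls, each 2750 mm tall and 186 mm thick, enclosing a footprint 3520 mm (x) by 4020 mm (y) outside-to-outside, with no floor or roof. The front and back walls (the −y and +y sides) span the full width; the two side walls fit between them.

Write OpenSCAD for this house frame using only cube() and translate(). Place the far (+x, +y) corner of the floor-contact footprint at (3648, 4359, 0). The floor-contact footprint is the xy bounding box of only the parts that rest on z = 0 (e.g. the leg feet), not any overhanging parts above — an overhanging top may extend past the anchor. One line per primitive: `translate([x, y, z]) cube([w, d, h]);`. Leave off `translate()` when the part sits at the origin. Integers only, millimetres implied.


translate([128, 339, 0]) cube([3520, 186, 2750]);
translate([128, 4173, 0]) cube([3520, 186, 2750]);
translate([128, 525, 0]) cube([186, 3648, 2750]);
translate([3462, 525, 0]) cube([186, 3648, 2750]);


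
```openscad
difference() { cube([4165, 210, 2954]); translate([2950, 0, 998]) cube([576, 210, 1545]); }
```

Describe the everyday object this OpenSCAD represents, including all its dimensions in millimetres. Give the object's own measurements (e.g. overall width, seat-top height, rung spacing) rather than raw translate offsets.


A wall 4165 mm long (x), 210 mm thick (y), 2954 mm tall, with a rectangular window opening cut through it. The opening is 576 mm wide and 1545 mm tall; its sill is at z = 998 mm and its near (−x) edge is 2950 mm from the wall's −x end. The opening passes through the full wall thickness.


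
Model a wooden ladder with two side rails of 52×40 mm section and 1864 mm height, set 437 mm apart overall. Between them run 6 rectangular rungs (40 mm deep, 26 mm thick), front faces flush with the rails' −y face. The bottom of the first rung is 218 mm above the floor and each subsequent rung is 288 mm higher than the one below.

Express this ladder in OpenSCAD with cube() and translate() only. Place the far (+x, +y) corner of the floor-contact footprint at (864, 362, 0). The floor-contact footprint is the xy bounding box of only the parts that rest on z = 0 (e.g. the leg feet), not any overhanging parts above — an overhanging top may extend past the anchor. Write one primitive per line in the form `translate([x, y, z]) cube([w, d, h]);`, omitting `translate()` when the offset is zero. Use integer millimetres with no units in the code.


// rung span = 437 - 2*52 = 333
// rung[k] z = 218 + k*288
translate([427, 322, 0]) cube([52, 40, 1864]);
translate([812, 322, 0]) cube([52, 40, 1864]);
translate([479, 322, 218]) cube([333, 40, 26]);
translate([479, 322, 506]) cube([333, 40, 26]);
translate([479, 322, 794]) cube([333, 40, 26]);
translate([479, 322, 1082]) cube([333, 40, 26]);
translate([479, 322, 1370]) cube([333, 40, 26]);
translate([479, 322, 1658]) cube([333, 40, 26]);


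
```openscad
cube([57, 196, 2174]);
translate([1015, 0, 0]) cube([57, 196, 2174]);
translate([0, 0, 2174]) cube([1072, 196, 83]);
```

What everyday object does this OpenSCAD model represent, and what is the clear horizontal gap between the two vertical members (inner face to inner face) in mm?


A door frame. The clear opening width is 958 mm.

Two 2174 mm tall posts with a header on top — a door frame. The left jamb is 57 mm wide at x = 0; the right jamb starts at x = 1015. The clear opening is 1015 − 57 = 958 mm.


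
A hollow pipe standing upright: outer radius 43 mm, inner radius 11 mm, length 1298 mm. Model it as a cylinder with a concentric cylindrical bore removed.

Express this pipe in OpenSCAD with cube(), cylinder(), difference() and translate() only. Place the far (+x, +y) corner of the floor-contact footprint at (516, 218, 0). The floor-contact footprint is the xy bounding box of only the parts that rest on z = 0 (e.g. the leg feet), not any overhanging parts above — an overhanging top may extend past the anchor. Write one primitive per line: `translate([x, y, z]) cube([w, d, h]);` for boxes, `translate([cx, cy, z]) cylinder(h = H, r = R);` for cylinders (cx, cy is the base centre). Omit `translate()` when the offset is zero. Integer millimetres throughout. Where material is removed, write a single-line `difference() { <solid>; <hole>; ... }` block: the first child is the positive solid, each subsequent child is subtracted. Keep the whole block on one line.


difference() { translate([473, 175, 0]) cylinder(h = 1298, r = 43); translate([473, 175, 0]) cylinder(h = 1298, r = 11); }


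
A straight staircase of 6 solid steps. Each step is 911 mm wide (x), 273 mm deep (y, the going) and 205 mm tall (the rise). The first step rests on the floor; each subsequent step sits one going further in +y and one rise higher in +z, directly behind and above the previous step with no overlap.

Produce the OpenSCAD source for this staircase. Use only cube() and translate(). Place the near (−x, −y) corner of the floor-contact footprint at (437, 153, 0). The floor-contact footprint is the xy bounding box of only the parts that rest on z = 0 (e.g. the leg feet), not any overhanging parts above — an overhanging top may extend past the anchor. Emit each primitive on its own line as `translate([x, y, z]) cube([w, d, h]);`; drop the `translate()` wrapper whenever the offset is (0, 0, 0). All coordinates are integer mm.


translate([437, 153, 0]) cube([911, 273, 205]);
translate([437, 426, 205]) cube([911, 273, 205]);
translate([437, 699, 410]) cube([911, 273, 205]);
translate([437, 972, 615]) cube([911, 273, 205]);
translate([437, 1245, 820]) cube([911, 273, 205]);
translate([437, 1518, 1025]) cube([911, 273, 205]);


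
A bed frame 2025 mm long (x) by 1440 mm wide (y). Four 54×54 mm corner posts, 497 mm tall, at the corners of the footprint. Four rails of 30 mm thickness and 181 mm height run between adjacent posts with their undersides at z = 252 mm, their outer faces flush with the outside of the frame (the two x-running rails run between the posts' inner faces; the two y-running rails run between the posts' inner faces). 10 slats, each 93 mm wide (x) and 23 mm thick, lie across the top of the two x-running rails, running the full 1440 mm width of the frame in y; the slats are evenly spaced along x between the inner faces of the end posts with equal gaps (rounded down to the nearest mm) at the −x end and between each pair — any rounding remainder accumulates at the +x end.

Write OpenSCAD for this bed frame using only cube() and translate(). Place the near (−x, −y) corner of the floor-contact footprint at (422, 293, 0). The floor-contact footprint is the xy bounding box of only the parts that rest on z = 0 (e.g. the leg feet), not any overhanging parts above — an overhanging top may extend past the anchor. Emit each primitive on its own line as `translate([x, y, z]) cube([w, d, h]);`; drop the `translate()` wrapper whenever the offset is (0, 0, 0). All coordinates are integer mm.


// slat z = rail_z + rail_h = 252 + 181 = 433
// slat gap = ⌊(1917 − 10·93) / 11⌋ = 89
translate([422, 293, 0]) cube([54, 54, 497]);
translate([422, 1679, 0]) cube([54, 54, 497]);
translate([2393, 293, 0]) cube([54, 54, 497]);
translate([2393, 1679, 0]) cube([54, 54, 497]);
translate([476, 293, 252]) cube([1917, 30, 181]);
translate([476, 1703, 252]) cube([1917, 30, 181]);
translate([422, 347, 252]) cube([30, 1332, 181]);
translate([2417, 347, 252]) cube([30, 1332, 181]);
translate([565, 293, 433]) cube([93, 1440, 23]);
translate([747, 293, 433]) cube([93, 1440, 23]);
translate([929, 293, 433]) cube([93, 1440, 23]);
translate([1111, 293, 433]) cube([93, 1440, 23]);
translate([1293, 293, 433]) cube([93, 1440, 23]);
translate([1475, 293, 433]) cube([93, 1440, 23]);
translate([1657, 293, 433]) cube([93, 1440, 23]);
translate([1839, 293, 433]) cube([93, 1440, 23]);
translate([2021, 293, 433]) cube([93, 1440, 23]);
translate([2203, 293, 433]) cube([93, 1440, 23]);


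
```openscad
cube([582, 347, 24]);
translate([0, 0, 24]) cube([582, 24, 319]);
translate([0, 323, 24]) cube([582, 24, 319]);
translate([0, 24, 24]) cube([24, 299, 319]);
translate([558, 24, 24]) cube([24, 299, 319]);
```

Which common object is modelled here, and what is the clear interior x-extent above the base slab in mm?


An open box. The internal width is 534 mm.

A 582×347 base slab with four walls standing on it — an open box. The base is 582 mm wide and the walls are 24 mm thick, so the internal width is 582 − 2 × 24 = 534 mm.


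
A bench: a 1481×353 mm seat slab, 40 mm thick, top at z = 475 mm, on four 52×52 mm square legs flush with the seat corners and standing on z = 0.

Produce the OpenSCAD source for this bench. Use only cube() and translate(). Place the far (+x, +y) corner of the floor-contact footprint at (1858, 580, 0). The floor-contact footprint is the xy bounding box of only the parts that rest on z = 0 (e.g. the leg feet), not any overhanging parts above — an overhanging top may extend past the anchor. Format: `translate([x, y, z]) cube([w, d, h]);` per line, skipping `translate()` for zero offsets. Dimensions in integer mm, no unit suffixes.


translate([377, 227, 435]) cube([1481, 353, 40]);
translate([377, 227, 0]) cube([52, 52, 435]);
translate([377, 528, 0]) cube([52, 52, 435]);
translate([1806, 227, 0]) cube([52, 52, 435]);
translate([1806, 528, 0]) cube([52, 52, 435]);


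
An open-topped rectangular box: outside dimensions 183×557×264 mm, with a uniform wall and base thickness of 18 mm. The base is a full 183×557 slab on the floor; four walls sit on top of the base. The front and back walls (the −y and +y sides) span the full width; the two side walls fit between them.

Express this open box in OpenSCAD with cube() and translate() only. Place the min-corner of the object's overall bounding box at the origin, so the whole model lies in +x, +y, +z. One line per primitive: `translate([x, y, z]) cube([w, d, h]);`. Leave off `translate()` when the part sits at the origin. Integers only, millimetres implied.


cube([183, 557, 18]);
translate([0, 0, 18]) cube([183, 18, 246]);
translate([0, 539, 18]) cube([183, 18, 246]);
translate([0, 18, 18]) cube([18, 521, 246]);
translate([165, 18, 18]) cube([18, 521, 246]);


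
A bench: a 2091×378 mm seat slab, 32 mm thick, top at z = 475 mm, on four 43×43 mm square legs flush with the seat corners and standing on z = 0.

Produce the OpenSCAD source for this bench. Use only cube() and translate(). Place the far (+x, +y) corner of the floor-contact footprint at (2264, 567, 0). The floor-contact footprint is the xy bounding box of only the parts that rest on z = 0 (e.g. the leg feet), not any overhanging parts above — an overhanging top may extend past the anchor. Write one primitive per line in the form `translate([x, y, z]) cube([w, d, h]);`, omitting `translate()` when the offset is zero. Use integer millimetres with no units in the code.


// leg_h = 475 − 32 = 443
translate([173, 189, 443]) cube([2091, 378, 32]);
translate([173, 189, 0]) cube([43, 43, 443]);
translate([173, 524, 0]) cube([43, 43, 443]);
translate([2221, 189, 0]) cube([43, 43, 443]);
translate([2221, 524, 0]) cube([43, 43, 443]);


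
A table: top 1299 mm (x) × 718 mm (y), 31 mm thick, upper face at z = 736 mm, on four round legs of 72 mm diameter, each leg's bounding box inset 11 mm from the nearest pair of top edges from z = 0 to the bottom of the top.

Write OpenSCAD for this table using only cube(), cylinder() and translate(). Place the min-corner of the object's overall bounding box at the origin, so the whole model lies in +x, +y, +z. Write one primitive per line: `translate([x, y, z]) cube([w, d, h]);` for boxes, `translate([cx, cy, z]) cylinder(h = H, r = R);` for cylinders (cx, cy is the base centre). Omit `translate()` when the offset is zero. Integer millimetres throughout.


translate([0, 0, 705]) cube([1299, 718, 31]);
translate([47, 47, 0]) cylinder(h = 705, r = 36);
translate([1252, 47, 0]) cylinder(h = 705, r = 36);
translate([47, 671, 0]) cylinder(h = 705, r = 36);
translate([1252, 671, 0]) cylinder(h = 705, r = 36);


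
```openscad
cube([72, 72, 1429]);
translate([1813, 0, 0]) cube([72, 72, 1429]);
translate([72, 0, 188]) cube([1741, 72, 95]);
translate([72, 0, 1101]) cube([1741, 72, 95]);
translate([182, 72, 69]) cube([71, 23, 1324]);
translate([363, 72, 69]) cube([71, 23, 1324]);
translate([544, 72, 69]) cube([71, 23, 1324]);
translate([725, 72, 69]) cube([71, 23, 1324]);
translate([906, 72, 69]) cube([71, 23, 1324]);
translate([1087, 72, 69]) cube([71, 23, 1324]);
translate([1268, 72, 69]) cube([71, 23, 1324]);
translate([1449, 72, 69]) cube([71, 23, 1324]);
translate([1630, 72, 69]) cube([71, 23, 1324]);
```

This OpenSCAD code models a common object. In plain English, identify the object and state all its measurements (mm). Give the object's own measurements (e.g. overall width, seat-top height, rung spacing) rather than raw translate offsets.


A fence section. Two 72×72 mm posts, 1429 mm tall, stand on the floor with a clear span of 1741 mm between their inner faces. Two horizontal rails of 72×95 mm section span the gap between the posts with their undersides at z = 188 mm and z = 1101 mm, flush with the posts' −y face. 9 pickets, each 71 mm wide, 23 mm thick and 1324 mm tall, are fixed to the +y face of the rails with their bottoms at z = 69 mm, spaced across the span with a 110 mm gap after the −x post and between neighbouring pickets, with 112 mm left before the +x post.


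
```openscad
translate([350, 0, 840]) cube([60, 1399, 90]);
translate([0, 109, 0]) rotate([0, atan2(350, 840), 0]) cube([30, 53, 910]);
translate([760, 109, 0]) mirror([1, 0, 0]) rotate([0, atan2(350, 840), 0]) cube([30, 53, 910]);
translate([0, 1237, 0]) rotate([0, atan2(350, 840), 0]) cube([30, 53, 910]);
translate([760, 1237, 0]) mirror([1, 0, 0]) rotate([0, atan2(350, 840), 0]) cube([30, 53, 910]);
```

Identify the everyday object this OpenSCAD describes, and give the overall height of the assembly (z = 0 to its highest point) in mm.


A sawhorse. The overall height is 930 mm.

A beam across two mirrored pairs of raked legs — a sawhorse. The beam's underside is at z = 840 (matching the legs' vertical rise in atan2(350, 840)) and the beam is 90 mm tall, so its top is at 840 + 90 = 930 mm. The raked legs top out at the beam's underside, so that is the highest point.


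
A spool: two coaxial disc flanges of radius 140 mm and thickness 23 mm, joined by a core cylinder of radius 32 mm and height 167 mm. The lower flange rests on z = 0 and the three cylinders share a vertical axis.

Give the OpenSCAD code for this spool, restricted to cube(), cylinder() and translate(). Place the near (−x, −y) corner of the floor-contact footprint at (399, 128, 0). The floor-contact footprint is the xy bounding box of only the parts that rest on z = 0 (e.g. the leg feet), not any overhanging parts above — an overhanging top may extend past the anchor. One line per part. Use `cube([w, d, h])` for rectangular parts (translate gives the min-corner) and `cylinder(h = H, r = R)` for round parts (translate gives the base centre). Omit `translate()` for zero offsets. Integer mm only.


translate([539, 268, 0]) cylinder(h = 23, r = 140);
translate([539, 268, 23]) cylinder(h = 167, r = 32);
translate([539, 268, 190]) cylinder(h = 23, r = 140);


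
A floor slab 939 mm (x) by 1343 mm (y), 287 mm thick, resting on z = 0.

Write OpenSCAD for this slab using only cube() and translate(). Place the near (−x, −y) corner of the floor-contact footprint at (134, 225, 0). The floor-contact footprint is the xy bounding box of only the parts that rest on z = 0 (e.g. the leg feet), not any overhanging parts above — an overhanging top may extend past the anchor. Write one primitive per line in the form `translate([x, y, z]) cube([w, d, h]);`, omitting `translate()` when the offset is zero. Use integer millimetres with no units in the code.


translate([134, 225, 0]) cube([939, 1343, 287]);


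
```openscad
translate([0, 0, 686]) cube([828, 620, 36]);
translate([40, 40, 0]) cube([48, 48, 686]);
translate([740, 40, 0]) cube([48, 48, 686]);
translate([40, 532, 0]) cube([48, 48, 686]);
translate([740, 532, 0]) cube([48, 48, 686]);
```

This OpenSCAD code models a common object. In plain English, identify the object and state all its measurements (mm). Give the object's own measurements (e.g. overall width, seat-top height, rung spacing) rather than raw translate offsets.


A table: top 828 mm (x) × 620 mm (y), 36 mm thick, upper face at z = 722 mm, on four 48×48 mm square legs, each inset 40 mm from the nearest pair of top edges from z = 0 to the bottom of the top.


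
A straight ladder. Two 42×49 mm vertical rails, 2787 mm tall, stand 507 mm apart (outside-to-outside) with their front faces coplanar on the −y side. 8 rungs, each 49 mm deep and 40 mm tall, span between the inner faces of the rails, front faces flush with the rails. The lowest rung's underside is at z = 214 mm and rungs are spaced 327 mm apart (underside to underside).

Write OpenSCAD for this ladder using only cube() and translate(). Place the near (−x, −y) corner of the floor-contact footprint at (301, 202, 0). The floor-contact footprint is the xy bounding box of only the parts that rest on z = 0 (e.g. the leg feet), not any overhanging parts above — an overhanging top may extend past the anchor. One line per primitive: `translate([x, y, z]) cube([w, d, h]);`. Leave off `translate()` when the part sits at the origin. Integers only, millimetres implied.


// rung span = 507 - 2*42 = 423
// rung[k] z = 214 + k*327
translate([301, 202, 0]) cube([42, 49, 2787]);
translate([766, 202, 0]) cube([42, 49, 2787]);
translate([343, 202, 214]) cube([423, 49, 40]);
translate([343, 202, 541]) cube([423, 49, 40]);
translate([343, 202, 868]) cube([423, 49, 40]);
translate([343, 202, 1195]) cube([423, 49, 40]);
translate([343, 202, 1522]) cube([423, 49, 40]);
translate([343, 202, 1849]) cube([423, 49, 40]);
translate([343, 202, 2176]) cube([423, 49, 40]);
translate([343, 202, 2503]) cube([423, 49, 40]);
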